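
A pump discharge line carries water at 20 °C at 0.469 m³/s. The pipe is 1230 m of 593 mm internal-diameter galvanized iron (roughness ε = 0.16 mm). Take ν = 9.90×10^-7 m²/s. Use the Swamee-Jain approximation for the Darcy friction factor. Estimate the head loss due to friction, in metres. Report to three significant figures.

V = 4Q/(πD²) = 4·0.469/(π·0.593²) = 1.698 m/s
Re = VD/ν = 1.698·0.593/9.90×10^-7 = 1.02×10^6 → turbulent
ε/D = 0.16/593 = 2.70×10^-4
Swamee-Jain: f = 0.01547
h_f = f(L/D)V²/(2g) = 0.01547·(1230/0.593)·1.698²/(2·9.81) = 4.715 m

h_f ≈ 4.72 m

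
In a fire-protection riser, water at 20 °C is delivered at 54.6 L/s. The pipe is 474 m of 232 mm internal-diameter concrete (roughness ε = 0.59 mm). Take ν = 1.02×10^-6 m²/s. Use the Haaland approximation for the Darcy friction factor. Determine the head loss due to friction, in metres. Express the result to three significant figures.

h_f ≈ 4.43 m

V = 4Q/(πD²) = 4·0.0546/(π·0.232²) = 1.292 m/s
Re = VD/ν = 1.292·0.232/1.02×10^-6 = 2.94×10^5 → turbulent
ε/D = 0.59/232 = 0.00254
Haaland: f = 0.02550
h_f = f(L/D)V²/(2g) = 0.02550·(474/0.232)·1.292²/(2·9.81) = 4.430 m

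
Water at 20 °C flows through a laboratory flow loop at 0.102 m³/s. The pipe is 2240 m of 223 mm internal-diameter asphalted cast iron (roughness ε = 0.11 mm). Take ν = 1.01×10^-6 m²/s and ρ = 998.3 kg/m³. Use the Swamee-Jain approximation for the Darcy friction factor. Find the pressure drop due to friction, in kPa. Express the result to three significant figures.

V = 4Q/(πD²) = 4·0.102/(π·0.223²) = 2.612 m/s
Re = VD/ν = 2.612·0.223/1.01×10^-6 = 5.77×10^5 → turbulent
ε/D = 0.11/223 = 4.93×10^-4
Swamee-Jain: f = 0.01761
h_f = f(L/D)V²/(2g) = 0.01761·(2240/0.223)·2.612²/(2·9.81) = 61.50 m
Δp = ρg·h_f = 998.3·9.81·61.50 = 602.3 kPa

Δp ≈ 602 kPa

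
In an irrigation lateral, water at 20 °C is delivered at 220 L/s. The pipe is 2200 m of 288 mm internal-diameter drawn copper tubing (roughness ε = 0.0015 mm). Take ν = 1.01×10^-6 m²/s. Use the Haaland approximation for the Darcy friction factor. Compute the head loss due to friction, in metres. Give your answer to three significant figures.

h_f ≈ 52.2 m

V = 4Q/(πD²) = 4·0.220/(π·0.288²) = 3.377 m/s
Re = VD/ν = 3.377·0.288/1.01×10^-6 = 9.63×10^5 → turbulent
ε/D = 0.0015/288 = 5.21×10^-6
Haaland: f = 0.01175
h_f = f(L/D)V²/(2g) = 0.01175·(2200/0.288)·3.377²/(2·9.81) = 52.16 m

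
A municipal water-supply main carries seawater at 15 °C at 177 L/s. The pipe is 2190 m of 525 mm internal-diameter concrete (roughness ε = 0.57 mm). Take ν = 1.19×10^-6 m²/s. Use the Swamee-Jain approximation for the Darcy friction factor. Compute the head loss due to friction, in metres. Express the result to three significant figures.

V = 4Q/(πD²) = 4·0.177/(π·0.525²) = 0.8176 m/s
Re = VD/ν = 0.8176·0.525/1.19×10^-6 = 3.61×10^5 → turbulent
ε/D = 0.57/525 = 0.00109
Swamee-Jain: f = 0.02094
h_f = f(L/D)V²/(2g) = 0.02094·(2190/0.525)·0.8176²/(2·9.81) = 2.977 m

h_f ≈ 2.98 m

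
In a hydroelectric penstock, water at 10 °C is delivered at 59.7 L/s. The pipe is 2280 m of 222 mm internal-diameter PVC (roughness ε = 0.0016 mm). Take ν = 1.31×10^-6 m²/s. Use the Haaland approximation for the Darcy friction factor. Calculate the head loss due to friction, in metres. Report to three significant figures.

h_f ≈ 18.4 m

V = 4Q/(πD²) = 4·0.0597/(π·0.222²) = 1.542 m/s
Re = VD/ν = 1.542·0.222/1.31×10^-6 = 2.61×10^5 → turbulent
ε/D = 0.0016/222 = 7.21×10^-6
Haaland: f = 0.01477
h_f = f(L/D)V²/(2g) = 0.01477·(2280/0.222)·1.542²/(2·9.81) = 18.39 m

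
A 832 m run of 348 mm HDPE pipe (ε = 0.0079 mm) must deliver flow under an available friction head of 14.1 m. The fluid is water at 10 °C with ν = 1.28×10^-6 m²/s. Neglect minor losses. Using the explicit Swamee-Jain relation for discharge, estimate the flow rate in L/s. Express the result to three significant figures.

Q ≈ 290 L/s

Swamee-Jain (Type II): Q = -0.965·√(gD⁵h_f/L)·ln[ε/(3.7D) + √(3.17ν²L/(gD³h_f))]
√(gD⁵h_f/L) = √(9.81·0.348⁵·14.1/832) = 0.02913
ε/(3.7D) = 6.14×10^-6; √(3.17ν²L/(gD³h_f)) = 2.72×10^-5
Q = -0.965·0.02913·ln(3.336×10^-5) = 0.2898 m³/s
Check: V = 3.05 m/s, Re = 8.28×10^5, f = 0.01246, h_f = 14.1 m ≈ 14.1 m ✓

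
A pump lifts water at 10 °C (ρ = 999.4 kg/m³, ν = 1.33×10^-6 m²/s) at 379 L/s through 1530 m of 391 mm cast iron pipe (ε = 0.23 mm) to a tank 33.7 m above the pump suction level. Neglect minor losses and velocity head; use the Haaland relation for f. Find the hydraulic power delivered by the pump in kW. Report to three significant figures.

P_hyd ≈ 257 kW

V = 4Q/(πD²) = 3.156 m/s; Re = 9.28×10^5; ε/D = 5.88×10^-4; f = 0.01778
h_f = f(L/D)V²/2g = 35.33 m
Total head H = z + h_f = 33.7 + 35.33 = 69.03 m
P_hyd = ρgQH = 999.4·9.81·0.379·69.03 = 256.5 kW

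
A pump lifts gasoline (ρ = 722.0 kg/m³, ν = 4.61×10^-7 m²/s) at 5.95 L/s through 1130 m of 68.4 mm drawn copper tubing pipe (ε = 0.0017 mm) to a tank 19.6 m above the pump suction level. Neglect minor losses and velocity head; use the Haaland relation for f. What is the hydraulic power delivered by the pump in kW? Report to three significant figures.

P_hyd ≈ 2.23 kW

V = 4Q/(πD²) = 1.619 m/s; Re = 2.40×10^5; ε/D = 2.49×10^-5; f = 0.01514
h_f = f(L/D)V²/2g = 33.42 m
Total head H = z + h_f = 19.6 + 33.42 = 53.02 m
P_hyd = ρgQH = 722.0·9.81·0.00595·53.02 = 2.235 kW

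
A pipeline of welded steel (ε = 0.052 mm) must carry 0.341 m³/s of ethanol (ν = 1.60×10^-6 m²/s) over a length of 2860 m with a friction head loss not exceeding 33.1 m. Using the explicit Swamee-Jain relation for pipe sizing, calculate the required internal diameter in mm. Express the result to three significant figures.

D ≈ 417 mm

Swamee-Jain (Type III): D = 0.66·[ε^1.25·(LQ²/(gh_f))^4.75 + ν·Q^9.4·(L/(gh_f))^5.2]^0.04
LQ²/(gh_f) = 1.024; L/(gh_f) = 8.808
Term 1 = ε^1.25·(…)^4.75 = 4.95×10^-6; Term 2 = ν·Q^9.4·(…)^5.2 = 5.31×10^-6
D = 0.66·(4.95×10^-6 + 5.31×10^-6)^0.04 = 0.4169 m = 417 mm
Check: V = 2.50 m/s, Re = 6.51×10^5, f = 0.01437, h_f = 31.4 m ≈ 33.1 m ✓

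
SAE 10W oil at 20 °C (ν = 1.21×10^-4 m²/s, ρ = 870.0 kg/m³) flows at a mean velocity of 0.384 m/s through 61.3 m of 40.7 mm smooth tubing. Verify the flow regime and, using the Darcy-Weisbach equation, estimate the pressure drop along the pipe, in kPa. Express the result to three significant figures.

Δp ≈ 47.9 kPa

Re = VD/ν = 0.384·0.04070/1.21×10^-4 = 129 → laminar (Re < 2300)
f = 64/Re = 0.4955
h_f = f(L/D)V²/(2g) = 0.4955·(61.3/0.04070)·0.384²/(2·9.81) = 5.609 m
Δp = ρg·h_f = 870.0·9.81·5.609 = 47.87 kPa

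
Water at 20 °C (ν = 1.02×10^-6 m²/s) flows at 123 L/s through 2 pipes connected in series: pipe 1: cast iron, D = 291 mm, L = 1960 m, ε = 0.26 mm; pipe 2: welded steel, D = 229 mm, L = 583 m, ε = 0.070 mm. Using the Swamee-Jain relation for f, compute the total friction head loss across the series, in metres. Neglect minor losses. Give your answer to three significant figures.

Pipe 1: V = 1.849 m/s, Re = 5.28×10^5, ε/D = 8.93×10^-4, f = 0.01984, h_1 = f(L/D)V²/2g = 23.30 m
Pipe 2: V = 2.986 m/s, Re = 6.70×10^5, ε/D = 3.06×10^-4, f = 0.01612, h_2 = f(L/D)V²/2g = 18.66 m
Series → Q common, losses add: H = Σh = 41.95 m

H ≈ 42.0 m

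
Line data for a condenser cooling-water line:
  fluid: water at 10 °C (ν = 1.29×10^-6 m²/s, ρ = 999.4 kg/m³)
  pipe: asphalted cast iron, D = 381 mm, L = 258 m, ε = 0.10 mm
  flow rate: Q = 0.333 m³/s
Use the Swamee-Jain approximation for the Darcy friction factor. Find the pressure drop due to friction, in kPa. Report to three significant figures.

Δp ≈ 44.8 kPa

V = 4Q/(πD²) = 4·0.333/(π·0.381²) = 2.921 m/s
Re = VD/ν = 2.921·0.381/1.29×10^-6 = 8.63×10^5 → turbulent
ε/D = 0.10/381 = 2.62×10^-4
Swamee-Jain: f = 0.01552
h_f = f(L/D)V²/(2g) = 0.01552·(258/0.381)·2.921²/(2·9.81) = 4.571 m
Δp = ρg·h_f = 999.4·9.81·4.571 = 44.81 kPa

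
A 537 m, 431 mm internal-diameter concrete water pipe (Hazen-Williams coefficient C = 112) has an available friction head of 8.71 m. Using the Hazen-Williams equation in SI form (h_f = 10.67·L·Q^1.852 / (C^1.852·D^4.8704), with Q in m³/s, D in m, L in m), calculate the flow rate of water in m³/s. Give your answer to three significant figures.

Q ≈ 0.368 m³/s

Rearranging: Q = [h_f·C^1.852·D^4.8704 / (10.67·L)]^(1/1.852)
Q = [8.71·112^1.852·0.431^4.8704 / (10.67·537)]^0.540 = 0.3684 m³/s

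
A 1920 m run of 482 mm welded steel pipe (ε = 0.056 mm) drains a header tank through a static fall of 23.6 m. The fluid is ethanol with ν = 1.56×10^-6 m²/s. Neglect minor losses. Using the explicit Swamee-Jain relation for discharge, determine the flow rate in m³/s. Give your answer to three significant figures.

Swamee-Jain (Type II): Q = -0.965·√(gD⁵h_f/L)·ln[ε/(3.7D) + √(3.17ν²L/(gD³h_f))]
√(gD⁵h_f/L) = √(9.81·0.482⁵·23.6/1920) = 0.05601
ε/(3.7D) = 3.14×10^-5; √(3.17ν²L/(gD³h_f)) = 2.39×10^-5
Q = -0.965·0.05601·ln(5.530×10^-5) = 0.5298 m³/s
Check: V = 2.90 m/s, Re = 8.97×10^5, f = 0.01386, h_f = 23.7 m ≈ 23.6 m ✓

Q ≈ 0.530 m³/s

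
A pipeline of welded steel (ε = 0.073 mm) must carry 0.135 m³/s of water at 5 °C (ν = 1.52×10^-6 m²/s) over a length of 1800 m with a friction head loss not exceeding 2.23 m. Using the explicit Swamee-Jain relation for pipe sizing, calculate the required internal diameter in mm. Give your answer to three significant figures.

D ≈ 463 mm

Swamee-Jain (Type III): D = 0.66·[ε^1.25·(LQ²/(gh_f))^4.75 + ν·Q^9.4·(L/(gh_f))^5.2]^0.04
LQ²/(gh_f) = 1.500; L/(gh_f) = 82.28
Term 1 = ε^1.25·(…)^4.75 = 4.62×10^-5; Term 2 = ν·Q^9.4·(…)^5.2 = 9.26×10^-5
D = 0.66·(4.62×10^-5 + 9.26×10^-5)^0.04 = 0.4626 m = 463 mm
Check: V = 0.803 m/s, Re = 2.44×10^5, f = 0.01638, h_f = 2.09 m ≈ 2.23 m ✓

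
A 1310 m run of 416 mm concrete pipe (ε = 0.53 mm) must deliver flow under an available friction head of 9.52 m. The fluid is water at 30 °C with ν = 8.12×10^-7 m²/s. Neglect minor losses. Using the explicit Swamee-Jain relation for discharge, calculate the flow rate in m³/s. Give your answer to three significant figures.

Q ≈ 0.228 m³/s

Swamee-Jain (Type II): Q = -0.965·√(gD⁵h_f/L)·ln[ε/(3.7D) + √(3.17ν²L/(gD³h_f))]
√(gD⁵h_f/L) = √(9.81·0.416⁵·9.52/1310) = 0.02980
ε/(3.7D) = 3.44×10^-4; √(3.17ν²L/(gD³h_f)) = 2.02×10^-5
Q = -0.965·0.02980·ln(3.645×10^-4) = 0.2277 m³/s
Check: V = 1.68 m/s, Re = 8.58×10^5, f = 0.02124, h_f = 9.56 m ≈ 9.52 m ✓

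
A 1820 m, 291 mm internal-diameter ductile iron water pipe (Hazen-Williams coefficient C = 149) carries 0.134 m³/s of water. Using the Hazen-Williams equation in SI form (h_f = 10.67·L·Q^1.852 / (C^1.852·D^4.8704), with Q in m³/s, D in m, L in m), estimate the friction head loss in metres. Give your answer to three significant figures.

h_f = 10.67·1820·0.134^1.852 / (149^1.852·0.291^4.8704) = 18.11 m

h_f ≈ 18.1 m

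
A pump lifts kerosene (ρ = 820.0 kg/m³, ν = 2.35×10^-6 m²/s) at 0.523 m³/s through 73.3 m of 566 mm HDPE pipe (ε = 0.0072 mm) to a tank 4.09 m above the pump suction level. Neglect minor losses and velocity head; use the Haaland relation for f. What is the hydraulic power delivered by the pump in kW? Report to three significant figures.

V = 4Q/(πD²) = 2.079 m/s; Re = 5.01×10^5; ε/D = 1.27×10^-5; f = 0.01321
h_f = f(L/D)V²/2g = 0.3766 m
Total head H = z + h_f = 4.09 + 0.3766 = 4.467 m
P_hyd = ρgQH = 820.0·9.81·0.523·4.467 = 18.79 kW

P_hyd ≈ 18.8 kW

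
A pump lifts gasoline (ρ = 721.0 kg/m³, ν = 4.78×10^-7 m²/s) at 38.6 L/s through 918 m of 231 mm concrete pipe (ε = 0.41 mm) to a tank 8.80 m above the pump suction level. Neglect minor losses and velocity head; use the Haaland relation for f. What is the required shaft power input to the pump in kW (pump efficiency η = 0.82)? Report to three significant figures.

V = 4Q/(πD²) = 0.9210 m/s; Re = 4.45×10^5; ε/D = 0.00177; f = 0.02313
h_f = f(L/D)V²/2g = 3.975 m
Total head H = z + h_f = 8.80 + 3.975 = 12.77 m
P_hyd = ρgQH = 721.0·9.81·0.0386·12.77 = 3.488 kW
P_shaft = P_hyd/η = 3.488/0.82 = 4.253 kW

P_shaft ≈ 4.25 kW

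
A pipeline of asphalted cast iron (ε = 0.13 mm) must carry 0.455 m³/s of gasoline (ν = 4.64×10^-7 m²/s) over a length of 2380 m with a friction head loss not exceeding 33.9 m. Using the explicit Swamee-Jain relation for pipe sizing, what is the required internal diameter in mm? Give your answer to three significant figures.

Swamee-Jain (Type III): D = 0.66·[ε^1.25·(LQ²/(gh_f))^4.75 + ν·Q^9.4·(L/(gh_f))^5.2]^0.04
LQ²/(gh_f) = 1.482; L/(gh_f) = 7.157
Term 1 = ε^1.25·(…)^4.75 = 8.98×10^-5; Term 2 = ν·Q^9.4·(…)^5.2 = 7.88×10^-6
D = 0.66·(8.98×10^-5 + 7.88×10^-6)^0.04 = 0.4562 m = 456 mm
Check: V = 2.78 m/s, Re = 2.74×10^6, f = 0.01514, h_f = 31.2 m ≈ 33.9 m ✓

D ≈ 456 mm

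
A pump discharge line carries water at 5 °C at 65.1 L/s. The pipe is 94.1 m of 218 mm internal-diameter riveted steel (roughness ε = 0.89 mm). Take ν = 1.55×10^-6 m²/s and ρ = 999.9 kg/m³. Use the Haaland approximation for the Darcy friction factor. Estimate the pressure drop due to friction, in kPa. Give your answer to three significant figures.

V = 4Q/(πD²) = 4·0.0651/(π·0.218²) = 1.744 m/s
Re = VD/ν = 1.744·0.218/1.55×10^-6 = 2.45×10^5 → turbulent
ε/D = 0.89/218 = 0.00408
Haaland: f = 0.02905
h_f = f(L/D)V²/(2g) = 0.02905·(94.1/0.218)·1.744²/(2·9.81) = 1.944 m
Δp = ρg·h_f = 999.9·9.81·1.944 = 19.07 kPa

Δp ≈ 19.1 kPa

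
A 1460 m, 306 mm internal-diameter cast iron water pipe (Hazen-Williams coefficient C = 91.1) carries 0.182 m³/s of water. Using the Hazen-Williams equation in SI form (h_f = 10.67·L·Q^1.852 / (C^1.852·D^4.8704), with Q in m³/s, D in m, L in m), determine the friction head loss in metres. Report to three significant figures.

h_f = 10.67·1460·0.182^1.852 / (91.1^1.852·0.306^4.8704) = 49.88 m

h_f ≈ 49.9 m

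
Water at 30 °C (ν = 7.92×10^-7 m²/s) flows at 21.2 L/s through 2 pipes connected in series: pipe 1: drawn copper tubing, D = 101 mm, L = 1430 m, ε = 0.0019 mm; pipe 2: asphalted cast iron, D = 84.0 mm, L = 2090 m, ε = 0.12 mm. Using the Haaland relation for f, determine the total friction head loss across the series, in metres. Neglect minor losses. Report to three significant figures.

H ≈ 480 m

Pipe 1: V = 2.646 m/s, Re = 3.37×10^5, ε/D = 1.88×10^-5, f = 0.01420, h_1 = f(L/D)V²/2g = 71.75 m
Pipe 2: V = 3.825 m/s, Re = 4.06×10^5, ε/D = 0.00143, f = 0.02200, h_2 = f(L/D)V²/2g = 408.3 m
Series → Q common, losses add: H = Σh = 480.0 m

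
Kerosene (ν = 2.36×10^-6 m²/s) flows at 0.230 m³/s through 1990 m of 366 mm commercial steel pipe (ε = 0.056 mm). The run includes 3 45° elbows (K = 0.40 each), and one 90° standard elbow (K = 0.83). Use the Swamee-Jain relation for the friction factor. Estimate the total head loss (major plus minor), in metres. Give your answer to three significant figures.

H_L ≈ 21.3 m

V = 4Q/(πD²) = 2.186 m/s; V²/2g = 0.2436 m
Re = 3.39×10^5, ε/D = 1.53×10^-4 → f = 0.01569 (Swamee-Jain)
Major: h_f = f(L/D)·V²/2g = 0.01569·5437·0.2436 = 20.78 m
Minor: ΣK = 2.03; h_m = ΣK·V²/2g = 0.4945 m
Total H_L = 20.78 + 0.4945 = 21.27 m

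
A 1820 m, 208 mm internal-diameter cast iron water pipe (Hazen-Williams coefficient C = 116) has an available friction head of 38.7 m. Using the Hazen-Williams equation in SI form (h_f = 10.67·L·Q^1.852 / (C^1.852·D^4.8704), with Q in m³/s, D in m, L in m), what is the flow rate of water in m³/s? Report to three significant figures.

Q ≈ 0.0650 m³/s

Rearranging: Q = [h_f·C^1.852·D^4.8704 / (10.67·L)]^(1/1.852)
Q = [38.7·116^1.852·0.208^4.8704 / (10.67·1820)]^0.540 = 0.06500 m³/s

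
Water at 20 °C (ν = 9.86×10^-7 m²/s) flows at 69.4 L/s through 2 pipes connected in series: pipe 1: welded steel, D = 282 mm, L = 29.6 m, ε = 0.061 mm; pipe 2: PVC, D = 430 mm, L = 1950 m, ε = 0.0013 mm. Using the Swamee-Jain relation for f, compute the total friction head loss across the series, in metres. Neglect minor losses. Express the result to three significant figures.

H ≈ 0.923 m

Pipe 1: V = 1.111 m/s, Re = 3.18×10^5, ε/D = 2.16×10^-4, f = 0.01634, h_1 = f(L/D)V²/2g = 0.1079 m
Pipe 2: V = 0.4779 m/s, Re = 2.08×10^5, ε/D = 3.02×10^-6, f = 0.01544, h_2 = f(L/D)V²/2g = 0.8149 m
Series → Q common, losses add: H = Σh = 0.9228 m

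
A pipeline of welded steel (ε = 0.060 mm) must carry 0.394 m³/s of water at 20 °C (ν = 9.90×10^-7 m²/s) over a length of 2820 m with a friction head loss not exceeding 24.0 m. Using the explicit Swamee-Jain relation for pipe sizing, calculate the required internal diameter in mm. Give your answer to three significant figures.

Swamee-Jain (Type III): D = 0.66·[ε^1.25·(LQ²/(gh_f))^4.75 + ν·Q^9.4·(L/(gh_f))^5.2]^0.04
LQ²/(gh_f) = 1.859; L/(gh_f) = 11.98
Term 1 = ε^1.25·(…)^4.75 = 1.00×10^-4; Term 2 = ν·Q^9.4·(…)^5.2 = 6.32×10^-5
D = 0.66·(1.00×10^-4 + 6.32×10^-5)^0.04 = 0.4657 m = 466 mm
Check: V = 2.31 m/s, Re = 1.09×10^6, f = 0.01383, h_f = 22.8 m ≈ 24.0 m ✓

D ≈ 466 mm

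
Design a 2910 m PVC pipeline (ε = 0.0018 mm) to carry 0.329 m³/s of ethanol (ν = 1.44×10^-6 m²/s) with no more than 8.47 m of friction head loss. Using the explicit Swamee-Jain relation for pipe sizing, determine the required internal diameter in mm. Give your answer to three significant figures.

D ≈ 532 mm

Swamee-Jain (Type III): D = 0.66·[ε^1.25·(LQ²/(gh_f))^4.75 + ν·Q^9.4·(L/(gh_f))^5.2]^0.04
LQ²/(gh_f) = 3.791; L/(gh_f) = 35.02
Term 1 = ε^1.25·(…)^4.75 = 3.70×10^-5; Term 2 = ν·Q^9.4·(…)^5.2 = 0.00447
D = 0.66·(3.70×10^-5 + 0.00447)^0.04 = 0.5318 m = 532 mm
Check: V = 1.48 m/s, Re = 5.47×10^5, f = 0.01294, h_f = 7.92 m ≈ 8.47 m ✓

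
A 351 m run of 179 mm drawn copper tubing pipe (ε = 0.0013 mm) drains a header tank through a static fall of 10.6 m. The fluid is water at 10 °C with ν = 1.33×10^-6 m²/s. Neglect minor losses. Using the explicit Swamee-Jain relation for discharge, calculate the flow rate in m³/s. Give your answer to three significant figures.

Q ≈ 0.0693 m³/s

Swamee-Jain (Type II): Q = -0.965·√(gD⁵h_f/L)·ln[ε/(3.7D) + √(3.17ν²L/(gD³h_f))]
√(gD⁵h_f/L) = √(9.81·0.179⁵·10.6/351) = 0.007378
ε/(3.7D) = 1.96×10^-6; √(3.17ν²L/(gD³h_f)) = 5.74×10^-5
Q = -0.965·0.007378·ln(5.941×10^-5) = 0.06929 m³/s
Check: V = 2.75 m/s, Re = 3.71×10^5, f = 0.01392, h_f = 10.5 m ≈ 10.6 m ✓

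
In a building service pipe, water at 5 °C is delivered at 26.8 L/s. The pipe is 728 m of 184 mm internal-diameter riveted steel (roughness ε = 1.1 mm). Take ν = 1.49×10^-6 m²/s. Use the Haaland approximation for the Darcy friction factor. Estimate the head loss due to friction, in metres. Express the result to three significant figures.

h_f ≈ 6.71 m

V = 4Q/(πD²) = 4·0.0268/(π·0.184²) = 1.008 m/s
Re = VD/ν = 1.008·0.184/1.49×10^-6 = 1.24×10^5 → turbulent
ε/D = 1.1/184 = 0.00598
Haaland: f = 0.03276
h_f = f(L/D)V²/(2g) = 0.03276·(728/0.184)·1.008²/(2·9.81) = 6.711 m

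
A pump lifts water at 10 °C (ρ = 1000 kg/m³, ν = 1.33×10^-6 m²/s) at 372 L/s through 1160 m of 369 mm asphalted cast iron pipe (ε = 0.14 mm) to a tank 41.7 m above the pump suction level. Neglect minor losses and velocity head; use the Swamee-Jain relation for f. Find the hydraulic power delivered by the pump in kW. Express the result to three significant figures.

P_hyd ≈ 269 kW

V = 4Q/(πD²) = 3.479 m/s; Re = 9.65×10^5; ε/D = 3.79×10^-4; f = 0.01644
h_f = f(L/D)V²/2g = 31.88 m
Total head H = z + h_f = 41.7 + 31.88 = 73.58 m
P_hyd = ρgQH = 1000·9.81·0.372·73.58 = 268.5 kW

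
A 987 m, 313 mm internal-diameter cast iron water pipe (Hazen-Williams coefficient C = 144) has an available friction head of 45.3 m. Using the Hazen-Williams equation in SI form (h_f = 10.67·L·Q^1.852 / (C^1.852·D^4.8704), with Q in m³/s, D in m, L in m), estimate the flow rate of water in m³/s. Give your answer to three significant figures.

Rearranging: Q = [h_f·C^1.852·D^4.8704 / (10.67·L)]^(1/1.852)
Q = [45.3·144^1.852·0.313^4.8704 / (10.67·987)]^0.540 = 0.3581 m³/s

Q ≈ 0.358 m³/s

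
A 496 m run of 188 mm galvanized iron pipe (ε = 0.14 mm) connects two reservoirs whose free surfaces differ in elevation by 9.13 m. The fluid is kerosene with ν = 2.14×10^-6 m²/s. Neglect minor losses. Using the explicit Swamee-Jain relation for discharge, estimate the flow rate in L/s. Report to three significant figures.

Swamee-Jain (Type II): Q = -0.965·√(gD⁵h_f/L)·ln[ε/(3.7D) + √(3.17ν²L/(gD³h_f))]
√(gD⁵h_f/L) = √(9.81·0.188⁵·9.13/496) = 0.006512
ε/(3.7D) = 2.01×10^-4; √(3.17ν²L/(gD³h_f)) = 1.10×10^-4
Q = -0.965·0.006512·ln(3.113×10^-4) = 0.05074 m³/s
Check: V = 1.83 m/s, Re = 1.61×10^5, f = 0.02046, h_f = 9.20 m ≈ 9.13 m ✓

Q ≈ 50.7 L/s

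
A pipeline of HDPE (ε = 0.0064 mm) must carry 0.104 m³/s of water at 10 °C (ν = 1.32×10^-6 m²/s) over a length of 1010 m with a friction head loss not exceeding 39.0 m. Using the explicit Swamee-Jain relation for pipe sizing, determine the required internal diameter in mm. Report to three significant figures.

D ≈ 202 mm

Swamee-Jain (Type III): D = 0.66·[ε^1.25·(LQ²/(gh_f))^4.75 + ν·Q^9.4·(L/(gh_f))^5.2]^0.04
LQ²/(gh_f) = 0.02855; L/(gh_f) = 2.640
Term 1 = ε^1.25·(…)^4.75 = 1.49×10^-14; Term 2 = ν·Q^9.4·(…)^5.2 = 1.18×10^-13
D = 0.66·(1.49×10^-14 + 1.18×10^-13)^0.04 = 0.2016 m = 202 mm
Check: V = 3.26 m/s, Re = 4.98×10^5, f = 0.01359, h_f = 36.8 m ≈ 39.0 m ✓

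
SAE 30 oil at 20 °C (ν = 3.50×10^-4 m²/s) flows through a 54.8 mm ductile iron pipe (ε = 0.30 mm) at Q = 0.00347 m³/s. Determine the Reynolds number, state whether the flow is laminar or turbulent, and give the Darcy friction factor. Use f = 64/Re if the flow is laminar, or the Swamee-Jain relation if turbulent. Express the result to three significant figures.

Re ≈ 230; laminar; f = 64/Re ≈ 0.278

V = 4Q/(πD²) = 1.471 m/s
Re = VD/ν = 1.471·0.0548/3.50×10^-4 = 230
Re < 2300 → laminar → f = 64/Re = 0.2778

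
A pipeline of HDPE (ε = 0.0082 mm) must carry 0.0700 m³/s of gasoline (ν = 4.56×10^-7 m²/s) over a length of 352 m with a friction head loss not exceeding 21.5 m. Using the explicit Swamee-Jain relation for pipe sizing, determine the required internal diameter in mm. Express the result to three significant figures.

D ≈ 153 mm

Swamee-Jain (Type III): D = 0.66·[ε^1.25·(LQ²/(gh_f))^4.75 + ν·Q^9.4·(L/(gh_f))^5.2]^0.04
LQ²/(gh_f) = 0.008178; L/(gh_f) = 1.669
Term 1 = ε^1.25·(…)^4.75 = 5.34×10^-17; Term 2 = ν·Q^9.4·(…)^5.2 = 9.11×10^-17
D = 0.66·(5.34×10^-17 + 9.11×10^-17)^0.04 = 0.1534 m = 153 mm
Check: V = 3.79 m/s, Re = 1.27×10^6, f = 0.01243, h_f = 20.8 m ≈ 21.5 m ✓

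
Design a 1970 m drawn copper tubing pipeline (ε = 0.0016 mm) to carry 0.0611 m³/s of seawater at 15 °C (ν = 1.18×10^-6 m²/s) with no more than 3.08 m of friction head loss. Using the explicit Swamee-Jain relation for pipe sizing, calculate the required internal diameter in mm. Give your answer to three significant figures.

Swamee-Jain (Type III): D = 0.66·[ε^1.25·(LQ²/(gh_f))^4.75 + ν·Q^9.4·(L/(gh_f))^5.2]^0.04
LQ²/(gh_f) = 0.2434; L/(gh_f) = 65.20
Term 1 = ε^1.25·(…)^4.75 = 6.92×10^-11; Term 2 = ν·Q^9.4·(…)^5.2 = 1.24×10^-8
D = 0.66·(6.92×10^-11 + 1.24×10^-8)^0.04 = 0.3187 m = 319 mm
Check: V = 0.766 m/s, Re = 2.07×10^5, f = 0.01548, h_f = 2.86 m ≈ 3.08 m ✓

D ≈ 319 mm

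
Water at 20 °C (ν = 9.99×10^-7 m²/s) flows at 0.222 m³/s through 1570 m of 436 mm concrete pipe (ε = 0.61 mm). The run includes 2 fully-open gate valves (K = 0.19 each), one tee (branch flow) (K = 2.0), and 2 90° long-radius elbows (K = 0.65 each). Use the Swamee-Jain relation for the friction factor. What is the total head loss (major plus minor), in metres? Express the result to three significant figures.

V = 4Q/(πD²) = 1.487 m/s; V²/2g = 0.1127 m
Re = 6.49×10^5, ε/D = 0.00140 → f = 0.02182 (Swamee-Jain)
Major: h_f = f(L/D)·V²/2g = 0.02182·3601·0.1127 = 8.852 m
Minor: ΣK = 3.68; h_m = ΣK·V²/2g = 0.4147 m
Total H_L = 8.852 + 0.4147 = 9.267 m

H_L ≈ 9.27 m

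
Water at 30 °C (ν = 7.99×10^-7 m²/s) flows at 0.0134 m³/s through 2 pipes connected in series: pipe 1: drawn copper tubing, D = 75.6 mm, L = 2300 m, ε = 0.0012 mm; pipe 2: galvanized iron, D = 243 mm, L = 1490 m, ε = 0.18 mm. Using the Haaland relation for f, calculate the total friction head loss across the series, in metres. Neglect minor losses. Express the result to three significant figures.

H ≈ 203 m

Pipe 1: V = 2.985 m/s, Re = 2.82×10^5, ε/D = 1.59×10^-5, f = 0.01463, h_1 = f(L/D)V²/2g = 202.2 m
Pipe 2: V = 0.2889 m/s, Re = 8.79×10^4, ε/D = 7.41×10^-4, f = 0.02133, h_2 = f(L/D)V²/2g = 0.5564 m
Series → Q common, losses add: H = Σh = 202.7 m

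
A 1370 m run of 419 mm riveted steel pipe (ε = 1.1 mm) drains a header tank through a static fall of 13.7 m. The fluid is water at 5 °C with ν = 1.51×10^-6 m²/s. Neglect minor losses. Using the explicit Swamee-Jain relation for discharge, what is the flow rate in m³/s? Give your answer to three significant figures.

Swamee-Jain (Type II): Q = -0.965·√(gD⁵h_f/L)·ln[ε/(3.7D) + √(3.17ν²L/(gD³h_f))]
√(gD⁵h_f/L) = √(9.81·0.419⁵·13.7/1370) = 0.03559
ε/(3.7D) = 7.10×10^-4; √(3.17ν²L/(gD³h_f)) = 3.16×10^-5
Q = -0.965·0.03559·ln(7.412×10^-4) = 0.2476 m³/s
Check: V = 1.80 m/s, Re = 4.98×10^5, f = 0.02562, h_f = 13.8 m ≈ 13.7 m ✓

Q ≈ 0.248 m³/s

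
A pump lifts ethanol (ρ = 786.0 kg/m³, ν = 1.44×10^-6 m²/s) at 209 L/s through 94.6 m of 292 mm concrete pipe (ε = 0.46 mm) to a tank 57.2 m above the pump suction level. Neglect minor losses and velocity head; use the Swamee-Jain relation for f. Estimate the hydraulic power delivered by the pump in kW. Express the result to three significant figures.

V = 4Q/(πD²) = 3.121 m/s; Re = 6.33×10^5; ε/D = 0.00158; f = 0.02245
h_f = f(L/D)V²/2g = 3.611 m
Total head H = z + h_f = 57.2 + 3.611 = 60.81 m
P_hyd = ρgQH = 786.0·9.81·0.209·60.81 = 98.00 kW

P_hyd ≈ 98.0 kW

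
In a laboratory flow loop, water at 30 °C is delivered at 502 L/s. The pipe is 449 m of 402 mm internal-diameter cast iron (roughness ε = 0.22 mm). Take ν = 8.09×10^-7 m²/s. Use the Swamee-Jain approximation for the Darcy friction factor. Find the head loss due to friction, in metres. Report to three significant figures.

h_f ≈ 15.5 m

V = 4Q/(πD²) = 4·0.502/(π·0.402²) = 3.955 m/s
Re = VD/ν = 3.955·0.402/8.09×10^-7 = 1.97×10^6 → turbulent
ε/D = 0.22/402 = 5.47×10^-4
Swamee-Jain: f = 0.01736
h_f = f(L/D)V²/(2g) = 0.01736·(449/0.402)·3.955²/(2·9.81) = 15.46 m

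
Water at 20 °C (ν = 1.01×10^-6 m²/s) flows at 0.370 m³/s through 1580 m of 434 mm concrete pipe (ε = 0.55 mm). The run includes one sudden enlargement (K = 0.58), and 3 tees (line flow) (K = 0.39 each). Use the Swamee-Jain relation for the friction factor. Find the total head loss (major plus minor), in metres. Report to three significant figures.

H_L ≈ 25.1 m

V = 4Q/(πD²) = 2.501 m/s; V²/2g = 0.3188 m
Re = 1.07×10^6, ε/D = 0.00127 → f = 0.02114 (Swamee-Jain)
Major: h_f = f(L/D)·V²/2g = 0.02114·3641·0.3188 = 24.54 m
Minor: ΣK = 1.75; h_m = ΣK·V²/2g = 0.5580 m
Total H_L = 24.54 + 0.5580 = 25.09 m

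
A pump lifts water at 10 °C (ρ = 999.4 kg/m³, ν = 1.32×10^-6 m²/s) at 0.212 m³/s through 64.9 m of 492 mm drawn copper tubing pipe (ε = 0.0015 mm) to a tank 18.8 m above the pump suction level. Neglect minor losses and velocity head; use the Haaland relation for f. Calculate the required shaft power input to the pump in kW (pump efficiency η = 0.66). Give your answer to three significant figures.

V = 4Q/(πD²) = 1.115 m/s; Re = 4.16×10^5; ε/D = 3.05×10^-6; f = 0.01354
h_f = f(L/D)V²/2g = 0.1132 m
Total head H = z + h_f = 18.8 + 0.1132 = 18.91 m
P_hyd = ρgQH = 999.4·9.81·0.212·18.91 = 39.31 kW
P_shaft = P_hyd/η = 39.31/0.66 = 59.56 kW

P_shaft ≈ 59.6 kW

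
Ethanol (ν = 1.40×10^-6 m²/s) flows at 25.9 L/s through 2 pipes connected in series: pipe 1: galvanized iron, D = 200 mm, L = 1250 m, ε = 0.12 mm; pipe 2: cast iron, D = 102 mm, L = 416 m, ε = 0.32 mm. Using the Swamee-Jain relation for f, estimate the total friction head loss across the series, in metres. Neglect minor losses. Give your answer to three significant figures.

H ≈ 61.3 m

Pipe 1: V = 0.8244 m/s, Re = 1.18×10^5, ε/D = 6.00×10^-4, f = 0.02045, h_1 = f(L/D)V²/2g = 4.428 m
Pipe 2: V = 3.170 m/s, Re = 2.31×10^5, ε/D = 0.00314, f = 0.02723, h_2 = f(L/D)V²/2g = 56.87 m
Series → Q common, losses add: H = Σh = 61.30 m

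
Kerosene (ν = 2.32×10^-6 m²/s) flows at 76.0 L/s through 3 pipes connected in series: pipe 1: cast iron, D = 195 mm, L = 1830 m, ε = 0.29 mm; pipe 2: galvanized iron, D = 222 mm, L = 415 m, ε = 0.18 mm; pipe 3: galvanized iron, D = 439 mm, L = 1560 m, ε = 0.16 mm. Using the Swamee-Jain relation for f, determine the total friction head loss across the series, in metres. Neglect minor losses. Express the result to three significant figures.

Pipe 1: V = 2.545 m/s, Re = 2.14×10^5, ε/D = 0.00149, f = 0.02286, h_1 = f(L/D)V²/2g = 70.82 m
Pipe 2: V = 1.963 m/s, Re = 1.88×10^5, ε/D = 8.11×10^-4, f = 0.02050, h_2 = f(L/D)V²/2g = 7.530 m
Pipe 3: V = 0.5021 m/s, Re = 9.50×10^4, ε/D = 3.64×10^-4, f = 0.01995, h_3 = f(L/D)V²/2g = 0.9111 m
Series → Q common, losses add: H = Σh = 79.26 m

H ≈ 79.3 m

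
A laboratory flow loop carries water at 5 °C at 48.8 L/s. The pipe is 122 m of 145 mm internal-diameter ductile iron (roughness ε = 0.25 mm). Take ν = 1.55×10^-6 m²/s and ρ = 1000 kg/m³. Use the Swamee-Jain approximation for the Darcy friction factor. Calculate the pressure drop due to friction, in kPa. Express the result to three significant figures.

Δp ≈ 86.0 kPa

V = 4Q/(πD²) = 4·0.0488/(π·0.145²) = 2.955 m/s
Re = VD/ν = 2.955·0.145/1.55×10^-6 = 2.76×10^5 → turbulent
ε/D = 0.25/145 = 0.00172
Swamee-Jain: f = 0.02340
h_f = f(L/D)V²/(2g) = 0.02340·(122/0.145)·2.955²/(2·9.81) = 8.763 m
Δp = ρg·h_f = 1000·9.81·8.763 = 85.97 kPa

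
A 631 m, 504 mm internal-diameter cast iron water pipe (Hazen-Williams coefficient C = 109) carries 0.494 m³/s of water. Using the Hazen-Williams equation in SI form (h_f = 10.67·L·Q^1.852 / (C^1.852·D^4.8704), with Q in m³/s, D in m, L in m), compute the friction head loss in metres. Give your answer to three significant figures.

h_f ≈ 8.65 m

h_f = 10.67·631·0.494^1.852 / (109^1.852·0.504^4.8704) = 8.649 m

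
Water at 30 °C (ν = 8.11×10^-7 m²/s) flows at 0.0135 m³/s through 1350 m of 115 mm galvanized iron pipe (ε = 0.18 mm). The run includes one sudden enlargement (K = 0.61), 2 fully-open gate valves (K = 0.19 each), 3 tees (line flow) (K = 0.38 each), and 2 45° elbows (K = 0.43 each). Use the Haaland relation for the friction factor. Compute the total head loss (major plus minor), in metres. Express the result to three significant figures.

V = 4Q/(πD²) = 1.300 m/s; V²/2g = 0.08610 m
Re = 1.84×10^5, ε/D = 0.00157 → f = 0.02301 (Haaland)
Major: h_f = f(L/D)·V²/2g = 0.02301·11739·0.08610 = 23.25 m
Minor: ΣK = 2.99; h_m = ΣK·V²/2g = 0.2574 m
Total H_L = 23.25 + 0.2574 = 23.51 m

H_L ≈ 23.5 m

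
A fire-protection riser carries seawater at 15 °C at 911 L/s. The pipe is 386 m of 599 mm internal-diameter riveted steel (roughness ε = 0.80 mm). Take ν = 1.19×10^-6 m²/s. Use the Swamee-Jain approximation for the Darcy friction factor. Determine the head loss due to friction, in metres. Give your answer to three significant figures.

h_f ≈ 7.31 m

V = 4Q/(πD²) = 4·0.911/(π·0.599²) = 3.233 m/s
Re = VD/ν = 3.233·0.599/1.19×10^-6 = 1.63×10^6 → turbulent
ε/D = 0.80/599 = 0.00134
Swamee-Jain: f = 0.02131
h_f = f(L/D)V²/(2g) = 0.02131·(386/0.599)·3.233²/(2·9.81) = 7.315 m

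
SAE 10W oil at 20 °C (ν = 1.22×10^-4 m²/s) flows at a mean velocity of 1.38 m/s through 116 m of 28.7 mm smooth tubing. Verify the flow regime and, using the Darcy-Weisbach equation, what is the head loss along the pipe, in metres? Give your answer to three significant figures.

h_f ≈ 77.3 m

Re = VD/ν = 1.38·0.02870/1.22×10^-4 = 325 → laminar (Re < 2300)
f = 64/Re = 0.1971
h_f = f(L/D)V²/(2g) = 0.1971·(116/0.02870)·1.38²/(2·9.81) = 77.34 m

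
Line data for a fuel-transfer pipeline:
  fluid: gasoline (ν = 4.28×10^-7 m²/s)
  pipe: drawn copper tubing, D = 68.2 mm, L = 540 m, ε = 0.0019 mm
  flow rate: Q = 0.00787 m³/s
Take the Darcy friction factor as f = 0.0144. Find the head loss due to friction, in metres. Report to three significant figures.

V = 4Q/(πD²) = 4·0.00787/(π·0.0682²) = 2.154 m/s
h_f = f(L/D)V²/(2g) = 0.01440·(540/0.0682)·2.154²/(2·9.81) = 26.97 m

h_f ≈ 27.0 m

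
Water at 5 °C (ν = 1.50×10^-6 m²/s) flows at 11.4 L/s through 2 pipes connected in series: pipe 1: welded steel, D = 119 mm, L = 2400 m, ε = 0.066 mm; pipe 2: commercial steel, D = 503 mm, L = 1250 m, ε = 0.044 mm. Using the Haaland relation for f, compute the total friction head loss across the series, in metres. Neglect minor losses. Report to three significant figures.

H ≈ 22.5 m

Pipe 1: V = 1.025 m/s, Re = 8.13×10^4, ε/D = 5.55×10^-4, f = 0.02084, h_1 = f(L/D)V²/2g = 22.51 m
Pipe 2: V = 0.05737 m/s, Re = 1.92×10^4, ε/D = 8.75×10^-5, f = 0.02613, h_2 = f(L/D)V²/2g = 0.01089 m
Series → Q common, losses add: H = Σh = 22.52 m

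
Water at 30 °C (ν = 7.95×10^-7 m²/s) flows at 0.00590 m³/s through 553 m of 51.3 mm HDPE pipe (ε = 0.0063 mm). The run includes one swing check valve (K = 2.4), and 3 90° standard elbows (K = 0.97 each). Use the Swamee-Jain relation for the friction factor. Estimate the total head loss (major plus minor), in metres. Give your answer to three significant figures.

V = 4Q/(πD²) = 2.854 m/s; V²/2g = 0.4153 m
Re = 1.84×10^5, ε/D = 1.23×10^-4 → f = 0.01678 (Swamee-Jain)
Major: h_f = f(L/D)·V²/2g = 0.01678·10780·0.4153 = 75.10 m
Minor: ΣK = 5.31; h_m = ΣK·V²/2g = 2.205 m
Total H_L = 75.10 + 2.205 = 77.31 m

H_L ≈ 77.3 m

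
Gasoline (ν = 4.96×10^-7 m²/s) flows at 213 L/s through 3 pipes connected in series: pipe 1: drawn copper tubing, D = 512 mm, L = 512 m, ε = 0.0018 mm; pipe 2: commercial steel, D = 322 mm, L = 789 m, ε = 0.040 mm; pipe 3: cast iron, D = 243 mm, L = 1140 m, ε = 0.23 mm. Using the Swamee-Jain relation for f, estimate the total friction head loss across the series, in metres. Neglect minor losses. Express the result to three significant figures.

H ≈ 111 m

Pipe 1: V = 1.035 m/s, Re = 1.07×10^6, ε/D = 3.52×10^-6, f = 0.01157, h_1 = f(L/D)V²/2g = 0.6313 m
Pipe 2: V = 2.616 m/s, Re = 1.70×10^6, ε/D = 1.24×10^-4, f = 0.01339, h_2 = f(L/D)V²/2g = 11.44 m
Pipe 3: V = 4.593 m/s, Re = 2.25×10^6, ε/D = 9.47×10^-4, f = 0.01957, h_3 = f(L/D)V²/2g = 98.73 m
Series → Q common, losses add: H = Σh = 110.8 m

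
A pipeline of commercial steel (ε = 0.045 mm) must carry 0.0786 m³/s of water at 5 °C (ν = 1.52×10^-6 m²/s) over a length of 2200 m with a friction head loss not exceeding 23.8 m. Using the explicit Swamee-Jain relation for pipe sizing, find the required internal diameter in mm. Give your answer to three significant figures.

Swamee-Jain (Type III): D = 0.66·[ε^1.25·(LQ²/(gh_f))^4.75 + ν·Q^9.4·(L/(gh_f))^5.2]^0.04
LQ²/(gh_f) = 0.05821; L/(gh_f) = 9.423
Term 1 = ε^1.25·(…)^4.75 = 5.02×10^-12; Term 2 = ν·Q^9.4·(…)^5.2 = 7.32×10^-12
D = 0.66·(5.02×10^-12 + 7.32×10^-12)^0.04 = 0.2417 m = 242 mm
Check: V = 1.71 m/s, Re = 2.72×10^5, f = 0.01638, h_f = 22.3 m ≈ 23.8 m ✓

D ≈ 242 mm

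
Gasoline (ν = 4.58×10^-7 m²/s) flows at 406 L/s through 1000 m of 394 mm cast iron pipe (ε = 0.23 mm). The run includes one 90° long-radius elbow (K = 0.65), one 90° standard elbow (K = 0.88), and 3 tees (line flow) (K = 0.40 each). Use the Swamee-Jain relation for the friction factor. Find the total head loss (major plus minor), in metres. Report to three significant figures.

H_L ≈ 26.7 m

V = 4Q/(πD²) = 3.330 m/s; V²/2g = 0.5652 m
Re = 2.86×10^6, ε/D = 5.84×10^-4 → f = 0.01751 (Swamee-Jain)
Major: h_f = f(L/D)·V²/2g = 0.01751·2538·0.5652 = 25.12 m
Minor: ΣK = 2.73; h_m = ΣK·V²/2g = 1.543 m
Total H_L = 25.12 + 1.543 = 26.66 m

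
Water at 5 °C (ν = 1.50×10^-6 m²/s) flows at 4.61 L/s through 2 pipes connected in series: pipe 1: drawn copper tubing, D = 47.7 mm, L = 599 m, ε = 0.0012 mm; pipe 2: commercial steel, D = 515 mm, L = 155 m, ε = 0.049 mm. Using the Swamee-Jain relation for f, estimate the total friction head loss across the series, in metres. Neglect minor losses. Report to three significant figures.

Pipe 1: V = 2.580 m/s, Re = 8.20×10^4, ε/D = 2.52×10^-5, f = 0.01876, h_1 = f(L/D)V²/2g = 79.92 m
Pipe 2: V = 0.02213 m/s, Re = 7600, ε/D = 9.51×10^-5, f = 0.03360, h_2 = f(L/D)V²/2g = 2.524×10^-4 m
Series → Q common, losses add: H = Σh = 79.92 m

H ≈ 79.9 m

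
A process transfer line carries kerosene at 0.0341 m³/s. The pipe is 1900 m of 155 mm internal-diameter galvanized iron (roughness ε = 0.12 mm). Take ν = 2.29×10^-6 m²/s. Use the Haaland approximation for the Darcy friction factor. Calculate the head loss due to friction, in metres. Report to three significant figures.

h_f ≈ 42.3 m

V = 4Q/(πD²) = 4·0.0341/(π·0.155²) = 1.807 m/s
Re = VD/ν = 1.807·0.155/2.29×10^-6 = 1.22×10^5 → turbulent
ε/D = 0.12/155 = 7.74×10^-4
Haaland: f = 0.02074
h_f = f(L/D)V²/(2g) = 0.02074·(1900/0.155)·1.807²/(2·9.81) = 42.32 m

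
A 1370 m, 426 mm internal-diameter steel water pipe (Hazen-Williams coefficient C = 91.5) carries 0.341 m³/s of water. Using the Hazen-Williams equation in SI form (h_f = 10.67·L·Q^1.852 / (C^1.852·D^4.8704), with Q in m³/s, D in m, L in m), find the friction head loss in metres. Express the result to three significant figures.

h_f ≈ 29.6 m

h_f = 10.67·1370·0.341^1.852 / (91.5^1.852·0.426^4.8704) = 29.64 m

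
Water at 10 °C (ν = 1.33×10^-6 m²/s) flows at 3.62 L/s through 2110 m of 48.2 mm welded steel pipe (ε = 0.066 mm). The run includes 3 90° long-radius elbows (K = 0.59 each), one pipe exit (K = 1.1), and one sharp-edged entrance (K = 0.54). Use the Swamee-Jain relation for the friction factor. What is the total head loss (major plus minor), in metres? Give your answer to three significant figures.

H_L ≈ 214 m

V = 4Q/(πD²) = 1.984 m/s; V²/2g = 0.2006 m
Re = 7.19×10^4, ε/D = 0.00137 → f = 0.02424 (Swamee-Jain)
Major: h_f = f(L/D)·V²/2g = 0.02424·43776·0.2006 = 212.9 m
Minor: ΣK = 3.41; h_m = ΣK·V²/2g = 0.6841 m
Total H_L = 212.9 + 0.6841 = 213.5 m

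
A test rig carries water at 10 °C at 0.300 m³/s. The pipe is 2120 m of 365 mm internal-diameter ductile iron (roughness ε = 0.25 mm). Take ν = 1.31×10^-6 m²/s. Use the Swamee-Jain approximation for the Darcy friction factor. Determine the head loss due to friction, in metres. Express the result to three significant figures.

h_f ≈ 45.1 m

V = 4Q/(πD²) = 4·0.300/(π·0.365²) = 2.867 m/s
Re = VD/ν = 2.867·0.365/1.31×10^-6 = 7.99×10^5 → turbulent
ε/D = 0.25/365 = 6.85×10^-4
Swamee-Jain: f = 0.01855
h_f = f(L/D)V²/(2g) = 0.01855·(2120/0.365)·2.867²/(2·9.81) = 45.13 m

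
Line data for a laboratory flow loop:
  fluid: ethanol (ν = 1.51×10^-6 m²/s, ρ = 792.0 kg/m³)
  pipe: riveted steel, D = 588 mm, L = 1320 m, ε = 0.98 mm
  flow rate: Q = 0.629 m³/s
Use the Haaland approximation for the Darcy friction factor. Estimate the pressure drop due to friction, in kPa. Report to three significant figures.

V = 4Q/(πD²) = 4·0.629/(π·0.588²) = 2.316 m/s
Re = VD/ν = 2.316·0.588/1.51×10^-6 = 9.02×10^5 → turbulent
ε/D = 0.98/588 = 0.00167
Haaland: f = 0.02257
h_f = f(L/D)V²/(2g) = 0.02257·(1320/0.588)·2.316²/(2·9.81) = 13.86 m
Δp = ρg·h_f = 792.0·9.81·13.86 = 107.7 kPa

Δp ≈ 108 kPa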